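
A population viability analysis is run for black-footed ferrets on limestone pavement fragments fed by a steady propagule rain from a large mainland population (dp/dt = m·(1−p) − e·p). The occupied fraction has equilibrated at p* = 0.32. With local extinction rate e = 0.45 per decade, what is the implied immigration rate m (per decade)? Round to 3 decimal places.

At equilibrium m(1−p*) = e·p*, so m = e·p*/(1−p*).
m = 0.45 × 0.32 / 0.6800 = 0.1440/0.6800 = 0.2118.

0.212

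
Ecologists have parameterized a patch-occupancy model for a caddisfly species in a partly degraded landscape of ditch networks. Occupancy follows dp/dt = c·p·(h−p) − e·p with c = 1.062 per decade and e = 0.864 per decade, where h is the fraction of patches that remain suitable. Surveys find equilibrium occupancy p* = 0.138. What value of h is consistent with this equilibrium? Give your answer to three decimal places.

0.952

At equilibrium c(h−p*) = e, so h = p* + e/c.
h = 0.138 + 0.864/1.062 = 0.138 + 0.8136 = 0.9516.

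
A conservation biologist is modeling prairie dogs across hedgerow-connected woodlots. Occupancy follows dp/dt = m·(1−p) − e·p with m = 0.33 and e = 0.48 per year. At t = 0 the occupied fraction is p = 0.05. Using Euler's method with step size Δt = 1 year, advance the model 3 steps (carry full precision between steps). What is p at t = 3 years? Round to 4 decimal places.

Update rule: p ← p + [m·(1−p) − e·p]·Δt with Δt = 1.
p: 0.05000 → 0.33950  (Δp = +0.28950)
p: 0.33950 → 0.39451  (Δp = +0.05501)
p: 0.39451 → 0.40496  (Δp = +0.01045)

0.4050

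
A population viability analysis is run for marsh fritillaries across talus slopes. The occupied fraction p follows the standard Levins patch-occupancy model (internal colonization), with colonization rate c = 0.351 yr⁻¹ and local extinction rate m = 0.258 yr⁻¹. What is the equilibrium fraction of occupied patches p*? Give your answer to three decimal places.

0.265

At equilibrium, colonization balances extinction: c·p*·(1−p*) = m·p*.
So p* = 1 − m/c = 1 − 0.258/0.351 = 1 − 0.7350 = 0.2650.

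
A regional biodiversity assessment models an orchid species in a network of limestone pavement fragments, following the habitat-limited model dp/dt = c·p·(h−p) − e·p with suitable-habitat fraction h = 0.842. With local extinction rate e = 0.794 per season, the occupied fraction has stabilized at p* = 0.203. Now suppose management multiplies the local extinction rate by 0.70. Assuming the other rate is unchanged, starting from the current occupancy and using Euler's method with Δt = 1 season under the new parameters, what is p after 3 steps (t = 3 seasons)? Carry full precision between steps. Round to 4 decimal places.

Balance c(h−p*) = e gives c = e/(0.842 − 0.20300) = 0.794/0.63900 = 1.24257.
Starting from p₀ = 0.20300; update p ← p + (dp/dt)·Δt with the new parameters.
p: 0.20300 → 0.25135  (Δp = +0.04835)
p: 0.25135 → 0.29612  (Δp = +0.04477)
p: 0.29612 → 0.33240  (Δp = +0.03627)

0.3324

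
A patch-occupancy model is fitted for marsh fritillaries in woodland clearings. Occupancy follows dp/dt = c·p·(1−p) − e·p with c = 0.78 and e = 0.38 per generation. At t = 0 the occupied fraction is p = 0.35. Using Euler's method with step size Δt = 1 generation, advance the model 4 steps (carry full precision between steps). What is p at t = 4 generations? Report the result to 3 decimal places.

Update rule: p ← p + [c·p·(1−p) − e·p]·Δt with Δt = 1.
step 1: Δp = +0.04445, p = 0.39445
step 2: Δp = +0.03642, p = 0.43087
step 3: Δp = +0.02754, p = 0.45841
step 4: Δp = +0.01945, p = 0.47787

0.478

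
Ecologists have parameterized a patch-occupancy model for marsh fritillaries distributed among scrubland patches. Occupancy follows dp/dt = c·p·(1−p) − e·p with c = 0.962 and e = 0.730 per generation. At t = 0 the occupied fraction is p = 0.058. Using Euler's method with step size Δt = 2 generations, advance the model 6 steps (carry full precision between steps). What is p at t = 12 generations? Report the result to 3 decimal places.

0.204

Update rule: p ← p + [c·p·(1−p) − e·p]·Δt with Δt = 2.
  1  |  dp/dt·Δt = +0.020440  |  p_1 = 0.078440
  2  |  dp/dt·Δt = +0.024558  |  p_2 = 0.102998
  3  |  dp/dt·Δt = +0.027380  |  p_3 = 0.130378
  4  |  dp/dt·Δt = +0.027790  |  p_4 = 0.158168
  5  |  dp/dt·Δt = +0.025257  |  p_5 = 0.183425
  6  |  dp/dt·Δt = +0.020377  |  p_6 = 0.203802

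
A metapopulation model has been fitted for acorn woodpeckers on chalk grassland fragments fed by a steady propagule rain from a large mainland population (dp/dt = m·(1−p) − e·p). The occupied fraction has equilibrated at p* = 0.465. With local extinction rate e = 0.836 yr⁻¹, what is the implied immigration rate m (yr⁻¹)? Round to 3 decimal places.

At equilibrium m(1−p*) = e·p*, so m = e·p*/(1−p*).
m = 0.836 × 0.465 / 0.5350 = 0.3887/0.5350 = 0.7266.

0.727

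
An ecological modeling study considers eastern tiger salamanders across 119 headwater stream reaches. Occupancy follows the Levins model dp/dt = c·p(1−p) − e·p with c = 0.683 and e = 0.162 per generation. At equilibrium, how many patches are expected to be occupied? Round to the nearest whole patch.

91

p* = 1 − e/c = 1 − 0.162/0.683 = 0.7628.
Expected occupied patches = N × p* = 119 × 0.7628 = 90.77 ≈ 91.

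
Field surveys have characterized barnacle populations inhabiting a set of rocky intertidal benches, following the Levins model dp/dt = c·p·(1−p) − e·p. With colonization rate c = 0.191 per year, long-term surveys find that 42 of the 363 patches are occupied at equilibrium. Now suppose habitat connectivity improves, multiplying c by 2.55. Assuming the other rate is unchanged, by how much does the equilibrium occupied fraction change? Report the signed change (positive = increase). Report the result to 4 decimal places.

0.5375

Observed p* = 42/363 = 0.11570.
Balance c(1−p*) = e gives e = 0.191×(1 − 0.11570) = 0.16890.
New p* = 1 − e/c = 1 − 0.16890/0.48705 = 0.65322.
Δp* = 0.65322 − 0.11570 = +0.53752.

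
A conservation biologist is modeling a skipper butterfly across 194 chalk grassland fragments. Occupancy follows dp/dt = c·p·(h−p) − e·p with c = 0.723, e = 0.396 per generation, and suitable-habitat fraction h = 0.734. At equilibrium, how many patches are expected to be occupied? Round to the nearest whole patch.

p* = h − e/c = 0.734 − 0.5477 = 0.1863.
Expected occupied patches = N × p* = 194 × 0.1863 = 36.14 ≈ 36.

36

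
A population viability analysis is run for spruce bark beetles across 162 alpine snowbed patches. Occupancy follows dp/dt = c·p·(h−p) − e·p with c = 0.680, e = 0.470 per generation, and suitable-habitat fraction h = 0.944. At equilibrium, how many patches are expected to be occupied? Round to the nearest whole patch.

41

p* = h − e/c = 0.944 − 0.6912 = 0.2528.
Expected occupied patches = N × p* = 162 × 0.2528 = 40.96 ≈ 41.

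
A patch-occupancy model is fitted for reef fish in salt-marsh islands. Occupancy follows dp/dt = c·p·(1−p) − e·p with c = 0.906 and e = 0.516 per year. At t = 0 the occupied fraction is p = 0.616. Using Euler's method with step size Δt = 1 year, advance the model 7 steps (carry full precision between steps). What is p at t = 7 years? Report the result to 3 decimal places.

0.434

Update rule: p ← p + [c·p·(1−p) − e·p]·Δt with Δt = 1.
step 1: Δp = -0.10355, p = 0.51245
step 2: Δp = -0.03807, p = 0.47439
step 3: Δp = -0.01888, p = 0.45551
step 4: Δp = -0.01034, p = 0.44517
step 5: Δp = -0.00593, p = 0.43924
step 6: Δp = -0.00349, p = 0.43575
step 7: Δp = -0.00209, p = 0.43366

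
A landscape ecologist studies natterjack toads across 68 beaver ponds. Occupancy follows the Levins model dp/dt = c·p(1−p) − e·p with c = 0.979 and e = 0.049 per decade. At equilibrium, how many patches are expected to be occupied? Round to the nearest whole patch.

65

p* = 1 − e/c = 1 − 0.049/0.979 = 0.9499.
Expected occupied patches = N × p* = 68 × 0.9499 = 64.60 ≈ 65.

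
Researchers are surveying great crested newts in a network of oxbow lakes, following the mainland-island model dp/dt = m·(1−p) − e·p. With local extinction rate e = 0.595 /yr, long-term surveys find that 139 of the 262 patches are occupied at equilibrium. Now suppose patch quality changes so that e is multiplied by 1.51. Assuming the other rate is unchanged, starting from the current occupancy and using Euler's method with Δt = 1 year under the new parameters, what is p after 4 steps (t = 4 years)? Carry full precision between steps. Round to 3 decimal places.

Observed p* = 139/262 = 0.53053.
Balance m(1−p*) = e·p* gives m = e·p*/(1−p*) = 0.595×0.53053/0.46947 = 0.67240.
Starting from p₀ = 0.53053; update p ← p + (dp/dt)·Δt with the new parameters.
  1  |  dp/dt·Δt = -0.160991  |  p_1 = 0.369544
  2  |  dp/dt·Δt = +0.091901  |  p_2 = 0.461445
  3  |  dp/dt·Δt = -0.052462  |  p_3 = 0.408983
  4  |  dp/dt·Δt = +0.029948  |  p_4 = 0.438931

0.439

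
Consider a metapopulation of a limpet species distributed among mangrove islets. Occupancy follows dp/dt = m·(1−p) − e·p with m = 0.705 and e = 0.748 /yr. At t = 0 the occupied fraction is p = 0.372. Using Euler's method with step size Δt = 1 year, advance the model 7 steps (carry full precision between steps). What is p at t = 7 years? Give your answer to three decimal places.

Update rule: p ← p + [m·(1−p) − e·p]·Δt with Δt = 1.
  1  |  dp/dt·Δt = +0.164484  |  p_1 = 0.536484
  2  |  dp/dt·Δt = -0.074511  |  p_2 = 0.461973
  3  |  dp/dt·Δt = +0.033754  |  p_3 = 0.495726
  4  |  dp/dt·Δt = -0.015290  |  p_4 = 0.480436
  5  |  dp/dt·Δt = +0.006927  |  p_5 = 0.487363
  6  |  dp/dt·Δt = -0.003138  |  p_6 = 0.484225
  7  |  dp/dt·Δt = +0.001421  |  p_7 = 0.485646

0.486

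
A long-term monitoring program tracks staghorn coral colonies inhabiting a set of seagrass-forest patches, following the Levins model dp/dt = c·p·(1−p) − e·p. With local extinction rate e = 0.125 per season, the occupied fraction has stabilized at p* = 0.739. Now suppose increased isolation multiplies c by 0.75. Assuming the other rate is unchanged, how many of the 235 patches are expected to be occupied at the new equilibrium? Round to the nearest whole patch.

153

Balance c(1−p*) = e gives c = e/(1 − 0.73900) = 0.125/0.26100 = 0.47893.
New p* = 1 − e/c = 1 − 0.12500/0.35920 = 0.65200.
Expected occupied = 235 × 0.65200 = 153.22 ≈ 153.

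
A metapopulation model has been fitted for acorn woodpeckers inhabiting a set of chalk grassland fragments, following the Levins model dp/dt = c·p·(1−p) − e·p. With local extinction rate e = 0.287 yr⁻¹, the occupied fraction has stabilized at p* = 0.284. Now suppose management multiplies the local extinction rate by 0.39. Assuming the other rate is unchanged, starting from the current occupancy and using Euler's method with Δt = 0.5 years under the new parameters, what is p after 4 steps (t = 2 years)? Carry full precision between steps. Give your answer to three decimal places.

0.386

Balance c(1−p*) = e gives c = e/(1 − 0.28400) = 0.287/0.71600 = 0.40084.
Starting from p₀ = 0.28400; update p ← p + (dp/dt)·Δt with the new parameters.
t = 0.5: p = 0.28400 + (+0.02486) = 0.30886
t = 1: p = 0.30886 + (+0.02550) = 0.33436
t = 1.5: p = 0.33436 + (+0.02589) = 0.36025
t = 2: p = 0.36025 + (+0.02603) = 0.38628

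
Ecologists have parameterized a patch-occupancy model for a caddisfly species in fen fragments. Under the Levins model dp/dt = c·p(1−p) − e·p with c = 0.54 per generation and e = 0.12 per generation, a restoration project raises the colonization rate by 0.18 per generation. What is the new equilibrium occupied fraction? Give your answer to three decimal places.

Before: p* = 1 − 0.12/0.54 = 0.7778.
After the change, c = 0.72, e = 0.12, so p* = 1 − 0.12/0.72 = 0.8333.

0.833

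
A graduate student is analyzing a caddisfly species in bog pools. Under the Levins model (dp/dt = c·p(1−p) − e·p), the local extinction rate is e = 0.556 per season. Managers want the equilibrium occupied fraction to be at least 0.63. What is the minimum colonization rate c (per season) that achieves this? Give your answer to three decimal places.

1.503

p* = 1 − e/c ≥ 0.63 requires e/c ≤ 0.3700, i.e. c ≥ e/0.3700.
c_min = 0.556/0.3700 = 1.5027.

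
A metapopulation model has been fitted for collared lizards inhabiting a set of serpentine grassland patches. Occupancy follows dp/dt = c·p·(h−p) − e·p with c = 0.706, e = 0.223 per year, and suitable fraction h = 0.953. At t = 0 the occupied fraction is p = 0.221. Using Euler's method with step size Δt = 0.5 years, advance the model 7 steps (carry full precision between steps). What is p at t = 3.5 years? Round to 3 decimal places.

0.460

Update rule: p ← p + [c·p·(h−p) − e·p]·Δt with Δt = 0.5.
  1  |  dp/dt·Δt = +0.032464  |  p_1 = 0.253464
  2  |  dp/dt·Δt = +0.034328  |  p_2 = 0.287792
  3  |  dp/dt·Δt = +0.035490  |  p_3 = 0.323282
  4  |  dp/dt·Δt = +0.035817  |  p_4 = 0.359099
  5  |  dp/dt·Δt = +0.035245  |  p_5 = 0.394343
  6  |  dp/dt·Δt = +0.033798  |  p_6 = 0.428141
  7  |  dp/dt·Δt = +0.031586  |  p_7 = 0.459727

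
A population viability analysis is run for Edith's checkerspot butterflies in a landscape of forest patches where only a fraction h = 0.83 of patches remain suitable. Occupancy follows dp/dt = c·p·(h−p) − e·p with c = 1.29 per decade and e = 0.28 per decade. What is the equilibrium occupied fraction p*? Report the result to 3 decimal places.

0.613

Setting dp/dt = 0 and dividing by p* gives c·(h−p*) = e.
So p* = h − e/c = 0.83 − 0.28/1.29 = 0.83 − 0.2171 = 0.6129.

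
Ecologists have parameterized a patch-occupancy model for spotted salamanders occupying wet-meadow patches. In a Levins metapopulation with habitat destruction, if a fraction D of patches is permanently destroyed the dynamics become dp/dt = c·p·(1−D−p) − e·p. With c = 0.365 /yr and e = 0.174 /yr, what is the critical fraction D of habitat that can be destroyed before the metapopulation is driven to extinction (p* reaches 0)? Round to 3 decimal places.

The nontrivial equilibrium is p* = (1−D) − e/c; extinction occurs when this hits zero.
So D_crit = 1 − e/c = 1 − 0.174/0.365 = 1 − 0.4767 = 0.5233.
Note this equals the original equilibrium occupancy — the Levins extinction-debt result.

0.523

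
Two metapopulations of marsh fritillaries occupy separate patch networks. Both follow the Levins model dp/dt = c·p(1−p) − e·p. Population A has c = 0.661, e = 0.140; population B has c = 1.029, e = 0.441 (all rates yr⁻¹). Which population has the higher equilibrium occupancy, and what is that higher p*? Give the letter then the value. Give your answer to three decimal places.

A, 0.788

A: p*_A = 1 − 0.140/0.661 = 0.7882.
B: p*_B = 1 − 0.441/1.029 = 0.5714.
A is higher at 0.7882.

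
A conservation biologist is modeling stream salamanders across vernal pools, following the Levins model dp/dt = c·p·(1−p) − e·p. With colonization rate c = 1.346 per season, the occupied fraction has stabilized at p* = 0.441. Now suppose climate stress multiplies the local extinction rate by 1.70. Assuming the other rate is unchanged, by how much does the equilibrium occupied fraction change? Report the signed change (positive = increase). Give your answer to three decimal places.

-0.391

Balance c(1−p*) = e gives e = 1.346×(1 − 0.44100) = 0.75241.
New p* = 1 − e/c = 1 − 1.27910/1.34600 = 0.04970.
Δp* = 0.04970 − 0.44100 = -0.39130.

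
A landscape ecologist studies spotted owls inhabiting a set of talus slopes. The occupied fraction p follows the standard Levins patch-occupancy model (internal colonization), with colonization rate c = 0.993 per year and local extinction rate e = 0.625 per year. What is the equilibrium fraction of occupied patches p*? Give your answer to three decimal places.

0.371

At equilibrium, colonization balances extinction: c·p*·(1−p*) = e·p*.
So p* = 1 − e/c = 1 − 0.625/0.993 = 1 − 0.6294 = 0.3706.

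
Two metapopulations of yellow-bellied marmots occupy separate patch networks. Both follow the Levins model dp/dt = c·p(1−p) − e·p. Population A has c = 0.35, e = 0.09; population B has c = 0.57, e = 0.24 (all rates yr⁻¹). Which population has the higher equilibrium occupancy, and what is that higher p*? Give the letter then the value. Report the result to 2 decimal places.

A, 0.74

A: p*_A = 1 − 0.09/0.35 = 0.7429.
B: p*_B = 1 − 0.24/0.57 = 0.5789.
A is higher at 0.7429.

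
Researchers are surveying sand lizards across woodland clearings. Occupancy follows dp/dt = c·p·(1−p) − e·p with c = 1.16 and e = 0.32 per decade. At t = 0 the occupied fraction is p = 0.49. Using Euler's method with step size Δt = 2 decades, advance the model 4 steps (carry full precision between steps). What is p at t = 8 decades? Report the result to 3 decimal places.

0.713

Update rule: p ← p + [c·p·(1−p) − e·p]·Δt with Δt = 2.
t = 2: p = 0.49000 + (+0.26617) = 0.75617
t = 4: p = 0.75617 + (-0.05619) = 0.69998
t = 6: p = 0.69998 + (+0.03924) = 0.73921
t = 8: p = 0.73921 + (-0.02585) = 0.71336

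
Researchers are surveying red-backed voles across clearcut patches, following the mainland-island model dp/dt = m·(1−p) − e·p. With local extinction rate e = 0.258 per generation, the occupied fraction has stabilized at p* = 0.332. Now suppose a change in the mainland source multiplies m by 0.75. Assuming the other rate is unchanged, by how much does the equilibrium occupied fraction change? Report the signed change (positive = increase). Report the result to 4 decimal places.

Balance m(1−p*) = e·p* gives m = e·p*/(1−p*) = 0.258×0.33200/0.66800 = 0.12823.
New p* = m/(m+e) = 0.09617/(0.09617+0.25800) = 0.27154.
Δp* = 0.27154 − 0.33200 = -0.06046.

-0.0605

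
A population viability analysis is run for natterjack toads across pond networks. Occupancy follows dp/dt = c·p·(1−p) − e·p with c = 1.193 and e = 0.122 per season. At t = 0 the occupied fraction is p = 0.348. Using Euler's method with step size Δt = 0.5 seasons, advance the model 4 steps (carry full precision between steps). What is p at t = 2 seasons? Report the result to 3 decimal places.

Update rule: p ← p + [c·p·(1−p) − e·p]·Δt with Δt = 0.5.
p: 0.34800 → 0.46212  (Δp = +0.11412)
p: 0.46212 → 0.58220  (Δp = +0.12008)
p: 0.58220 → 0.69178  (Δp = +0.10958)
p: 0.69178 → 0.77676  (Δp = +0.08499)

0.777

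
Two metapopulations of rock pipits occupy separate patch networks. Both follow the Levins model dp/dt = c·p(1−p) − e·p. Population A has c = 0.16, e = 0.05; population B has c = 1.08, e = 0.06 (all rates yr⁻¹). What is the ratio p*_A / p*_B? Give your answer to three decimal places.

0.728

A: p*_A = 1 − 0.05/0.16 = 0.6875.
B: p*_B = 1 − 0.06/1.08 = 0.9444.
p*_A / p*_B = 0.6875/0.9444 = 0.7279.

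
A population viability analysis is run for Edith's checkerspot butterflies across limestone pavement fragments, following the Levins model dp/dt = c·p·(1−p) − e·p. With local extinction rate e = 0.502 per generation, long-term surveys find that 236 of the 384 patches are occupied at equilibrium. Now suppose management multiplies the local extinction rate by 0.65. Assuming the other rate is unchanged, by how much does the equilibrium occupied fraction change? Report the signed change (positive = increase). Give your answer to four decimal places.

Observed p* = 236/384 = 0.61458.
Balance c(1−p*) = e gives c = e/(1 − 0.61458) = 0.502/0.38542 = 1.30248.
New p* = 1 − e/c = 1 − 0.32630/1.30248 = 0.74948.
Δp* = 0.74948 − 0.61458 = +0.13490.

0.1349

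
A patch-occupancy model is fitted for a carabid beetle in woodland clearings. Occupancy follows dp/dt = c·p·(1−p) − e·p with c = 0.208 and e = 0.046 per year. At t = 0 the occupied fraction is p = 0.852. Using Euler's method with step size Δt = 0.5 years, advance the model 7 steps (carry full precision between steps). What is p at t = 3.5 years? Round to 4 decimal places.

Update rule: p ← p + [c·p·(1−p) − e·p]·Δt with Δt = 0.5.
step 1: Δp = -0.00648, p = 0.84552
step 2: Δp = -0.00586, p = 0.83966
step 3: Δp = -0.00531, p = 0.83435
step 4: Δp = -0.00482, p = 0.82953
step 5: Δp = -0.00437, p = 0.82516
step 6: Δp = -0.00397, p = 0.82118
step 7: Δp = -0.00362, p = 0.81757

0.8176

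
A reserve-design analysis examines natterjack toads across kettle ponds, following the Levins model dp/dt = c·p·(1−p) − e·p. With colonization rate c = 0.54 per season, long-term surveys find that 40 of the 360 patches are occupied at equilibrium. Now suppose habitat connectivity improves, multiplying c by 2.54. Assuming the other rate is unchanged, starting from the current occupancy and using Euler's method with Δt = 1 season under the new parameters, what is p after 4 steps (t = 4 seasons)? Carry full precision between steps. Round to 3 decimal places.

Observed p* = 40/360 = 0.11111.
Balance c(1−p*) = e gives e = 0.54×(1 − 0.11111) = 0.48000.
Starting from p₀ = 0.11111; update p ← p + (dp/dt)·Δt with the new parameters.
step 1: Δp = +0.08213, p = 0.19324
step 2: Δp = +0.12108, p = 0.31432
step 3: Δp = +0.14474, p = 0.45906
step 4: Δp = +0.12025, p = 0.57931

0.579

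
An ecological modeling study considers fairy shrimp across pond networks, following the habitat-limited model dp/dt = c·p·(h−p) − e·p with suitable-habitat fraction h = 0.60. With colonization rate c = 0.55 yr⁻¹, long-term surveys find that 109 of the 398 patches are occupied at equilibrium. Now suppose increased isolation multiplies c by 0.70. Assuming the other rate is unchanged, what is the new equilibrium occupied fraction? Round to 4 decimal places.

Observed p* = 109/398 = 0.27387.
Balance c(h−p*) = e gives e = 0.55×(0.6 − 0.27387) = 0.17937.
New p* = 0.6 − e/c = 0.6 − 0.17937/0.38500 = 0.13410.

0.1341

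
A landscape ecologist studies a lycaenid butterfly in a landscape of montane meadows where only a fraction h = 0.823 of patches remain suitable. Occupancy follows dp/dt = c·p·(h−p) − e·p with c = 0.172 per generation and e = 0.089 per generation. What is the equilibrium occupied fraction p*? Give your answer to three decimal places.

Setting dp/dt = 0 and dividing by p* gives c·(h−p*) = e.
So p* = h − e/c = 0.823 − 0.089/0.172 = 0.823 − 0.5174 = 0.3056.

0.306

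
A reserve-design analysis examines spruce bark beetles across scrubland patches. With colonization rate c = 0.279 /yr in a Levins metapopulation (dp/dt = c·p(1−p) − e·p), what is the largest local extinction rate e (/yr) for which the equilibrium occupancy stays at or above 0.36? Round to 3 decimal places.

0.179

1 − e/c ≥ 0.36 ⇒ e ≤ c(1 − 0.36) = 0.279 × 0.6400.
e_max = 0.1786.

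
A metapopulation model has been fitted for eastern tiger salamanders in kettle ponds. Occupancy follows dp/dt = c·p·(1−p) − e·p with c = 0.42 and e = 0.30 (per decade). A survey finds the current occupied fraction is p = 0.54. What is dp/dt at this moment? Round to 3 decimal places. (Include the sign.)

-0.058

Colonization term: c·p·(1−p) = 0.42×0.54×0.4600 = 0.10433.
Extinction term: e·p = 0.16200.
dp/dt = 0.10433 − 0.16200 = -0.05767.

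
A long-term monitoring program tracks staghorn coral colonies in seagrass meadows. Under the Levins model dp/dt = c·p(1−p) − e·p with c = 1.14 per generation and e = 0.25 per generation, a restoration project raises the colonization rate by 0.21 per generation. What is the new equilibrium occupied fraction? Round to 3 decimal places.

0.815

Before: p* = 1 − 0.25/1.14 = 0.7807.
After the change, c = 1.35, e = 0.25, so p* = 1 − 0.25/1.35 = 0.8148.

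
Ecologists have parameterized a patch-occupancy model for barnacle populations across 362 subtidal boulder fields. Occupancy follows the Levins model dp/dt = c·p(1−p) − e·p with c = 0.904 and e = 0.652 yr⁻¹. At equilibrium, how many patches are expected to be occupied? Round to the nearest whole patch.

101

p* = 1 − e/c = 1 − 0.652/0.904 = 0.2788.
Expected occupied patches = N × p* = 362 × 0.2788 = 100.91 ≈ 101.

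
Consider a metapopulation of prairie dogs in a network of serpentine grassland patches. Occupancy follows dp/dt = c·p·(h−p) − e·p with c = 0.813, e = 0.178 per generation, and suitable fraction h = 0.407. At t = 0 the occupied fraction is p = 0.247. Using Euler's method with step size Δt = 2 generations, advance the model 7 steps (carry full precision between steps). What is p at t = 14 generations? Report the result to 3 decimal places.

Update rule: p ← p + [c·p·(h−p) − e·p]·Δt with Δt = 2.
t = 2: p = 0.24700 + (-0.02367) = 0.22333
t = 4: p = 0.22333 + (-0.01281) = 0.21052
t = 6: p = 0.21052 + (-0.00769) = 0.20283
t = 8: p = 0.20283 + (-0.00487) = 0.19796
t = 10: p = 0.19796 + (-0.00319) = 0.19477
t = 12: p = 0.19477 + (-0.00213) = 0.19265
t = 14: p = 0.19265 + (-0.00144) = 0.19121

0.191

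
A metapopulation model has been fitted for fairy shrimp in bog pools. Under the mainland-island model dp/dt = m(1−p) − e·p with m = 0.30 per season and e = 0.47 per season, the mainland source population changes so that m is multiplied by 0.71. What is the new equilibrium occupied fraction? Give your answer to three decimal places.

Before: p* = 0.30/(0.30+0.47) = 0.3896.
After: m = 0.213, e = 0.47; p* = 0.213/0.6830 = 0.3119.

0.312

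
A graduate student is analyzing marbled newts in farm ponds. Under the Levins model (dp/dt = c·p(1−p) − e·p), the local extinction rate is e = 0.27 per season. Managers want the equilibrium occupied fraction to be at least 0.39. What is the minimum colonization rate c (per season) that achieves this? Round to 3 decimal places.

p* = 1 − e/c ≥ 0.39 requires e/c ≤ 0.6100, i.e. c ≥ e/0.6100.
c_min = 0.27/0.6100 = 0.4426.

0.443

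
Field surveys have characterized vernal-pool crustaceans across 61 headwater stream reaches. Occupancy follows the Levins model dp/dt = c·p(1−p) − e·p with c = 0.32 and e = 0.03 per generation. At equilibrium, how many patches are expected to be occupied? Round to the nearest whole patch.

55

p* = 1 − e/c = 1 − 0.03/0.32 = 0.9062.
Expected occupied patches = N × p* = 61 × 0.9062 = 55.28 ≈ 55.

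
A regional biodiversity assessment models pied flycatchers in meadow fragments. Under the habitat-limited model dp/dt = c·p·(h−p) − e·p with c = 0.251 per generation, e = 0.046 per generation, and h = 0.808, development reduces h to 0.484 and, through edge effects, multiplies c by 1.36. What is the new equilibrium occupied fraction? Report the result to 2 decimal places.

Before: p* = h − e/c = 0.808 − 0.046/0.251 = 0.808 − 0.1833 = 0.6247.
After: c = 0.34136, e = 0.046, h = 0.484; p* = 0.484 − 0.046/0.34136 = 0.3492.

0.35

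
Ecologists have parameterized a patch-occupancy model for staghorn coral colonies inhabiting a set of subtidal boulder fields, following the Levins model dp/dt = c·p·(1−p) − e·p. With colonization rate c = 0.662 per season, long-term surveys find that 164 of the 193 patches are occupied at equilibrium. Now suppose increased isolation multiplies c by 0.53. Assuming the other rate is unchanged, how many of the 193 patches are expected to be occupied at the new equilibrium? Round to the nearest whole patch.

138

Observed p* = 164/193 = 0.84974.
Balance c(1−p*) = e gives e = 0.662×(1 − 0.84974) = 0.09947.
New p* = 1 − e/c = 1 − 0.09947/0.35086 = 0.71650.
Expected occupied = 193 × 0.71650 = 138.28 ≈ 138.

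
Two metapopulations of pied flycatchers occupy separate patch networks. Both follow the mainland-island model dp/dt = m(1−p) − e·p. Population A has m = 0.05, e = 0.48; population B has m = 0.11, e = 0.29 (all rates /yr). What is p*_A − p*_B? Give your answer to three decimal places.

A: p*_A = m/(m+e) = 0.05/0.5300 = 0.0943.
B: p*_B = 0.11/0.4000 = 0.2750.
p*_A − p*_B = 0.0943 − 0.2750 = -0.1807.

-0.181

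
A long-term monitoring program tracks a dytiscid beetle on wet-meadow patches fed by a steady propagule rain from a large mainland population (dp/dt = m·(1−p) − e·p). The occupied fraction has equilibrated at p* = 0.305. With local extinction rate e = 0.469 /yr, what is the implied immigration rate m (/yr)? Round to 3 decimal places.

0.206

At equilibrium m(1−p*) = e·p*, so m = e·p*/(1−p*).
m = 0.469 × 0.305 / 0.6950 = 0.1430/0.6950 = 0.2058.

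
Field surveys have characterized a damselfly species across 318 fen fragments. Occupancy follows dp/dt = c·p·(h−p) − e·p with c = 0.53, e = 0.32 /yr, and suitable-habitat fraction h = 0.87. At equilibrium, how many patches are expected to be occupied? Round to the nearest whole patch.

85

p* = h − e/c = 0.87 − 0.6038 = 0.2662.
Expected occupied patches = N × p* = 318 × 0.2662 = 84.66 ≈ 85.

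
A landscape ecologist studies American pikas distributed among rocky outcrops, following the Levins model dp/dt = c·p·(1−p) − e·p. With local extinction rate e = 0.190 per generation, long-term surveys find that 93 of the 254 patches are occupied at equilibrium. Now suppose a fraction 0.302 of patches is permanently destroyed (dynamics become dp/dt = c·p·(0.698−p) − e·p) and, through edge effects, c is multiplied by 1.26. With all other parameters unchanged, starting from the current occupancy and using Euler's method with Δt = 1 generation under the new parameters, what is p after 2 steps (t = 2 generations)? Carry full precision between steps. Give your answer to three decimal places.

0.323

Observed p* = 93/254 = 0.36614.
Balance c(1−p*) = e gives c = e/(1 − 0.36614) = 0.190/0.63386 = 0.29975.
Starting from p₀ = 0.36614; update p ← p + (dp/dt)·Δt with the new parameters.
step 1: Δp = -0.02368, p = 0.34247
step 2: Δp = -0.01908, p = 0.32338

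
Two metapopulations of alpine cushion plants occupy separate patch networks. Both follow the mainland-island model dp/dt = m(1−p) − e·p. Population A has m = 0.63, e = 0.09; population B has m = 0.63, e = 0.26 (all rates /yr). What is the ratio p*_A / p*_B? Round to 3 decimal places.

A: p*_A = m/(m+e) = 0.63/0.7200 = 0.8750.
B: p*_B = 0.63/0.8900 = 0.7079.
p*_A / p*_B = 0.8750/0.7079 = 1.2361.

1.236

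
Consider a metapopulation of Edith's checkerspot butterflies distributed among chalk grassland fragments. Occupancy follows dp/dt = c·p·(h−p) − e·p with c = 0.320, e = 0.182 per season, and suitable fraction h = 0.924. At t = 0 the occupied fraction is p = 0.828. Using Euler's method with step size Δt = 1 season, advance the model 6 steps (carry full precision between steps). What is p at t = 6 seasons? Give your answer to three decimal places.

Update rule: p ← p + [c·p·(h−p) − e·p]·Δt with Δt = 1.
step 1: Δp = -0.12526, p = 0.70274
step 2: Δp = -0.07814, p = 0.62460
step 3: Δp = -0.05383, p = 0.57076
step 4: Δp = -0.03936, p = 0.53140
step 5: Δp = -0.02995, p = 0.50145
step 6: Δp = -0.02346, p = 0.47799

0.478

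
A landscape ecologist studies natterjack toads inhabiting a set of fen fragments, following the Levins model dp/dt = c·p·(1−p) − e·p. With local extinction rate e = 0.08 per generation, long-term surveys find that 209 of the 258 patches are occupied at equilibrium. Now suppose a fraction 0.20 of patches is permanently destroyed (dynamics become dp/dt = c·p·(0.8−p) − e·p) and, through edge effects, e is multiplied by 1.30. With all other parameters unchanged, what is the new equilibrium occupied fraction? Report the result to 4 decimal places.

0.5531

Observed p* = 209/258 = 0.81008.
Balance c(1−p*) = e gives c = e/(1 − 0.81008) = 0.08/0.18992 = 0.42123.
New p* = 0.8 − e/c = 0.8 − 0.10400/0.42123 = 0.55310.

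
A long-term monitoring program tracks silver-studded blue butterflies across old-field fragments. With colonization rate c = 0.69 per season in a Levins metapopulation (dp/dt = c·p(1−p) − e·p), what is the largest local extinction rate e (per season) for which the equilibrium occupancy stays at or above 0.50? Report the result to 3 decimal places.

0.345

1 − e/c ≥ 0.50 ⇒ e ≤ c(1 − 0.50) = 0.69 × 0.5000.
e_max = 0.3450.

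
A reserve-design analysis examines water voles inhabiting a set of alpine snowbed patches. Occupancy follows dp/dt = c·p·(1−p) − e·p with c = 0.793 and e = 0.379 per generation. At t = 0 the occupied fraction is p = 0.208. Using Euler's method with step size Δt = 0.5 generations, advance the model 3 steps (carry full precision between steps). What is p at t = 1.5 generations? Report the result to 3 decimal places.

Update rule: p ← p + [c·p·(1−p) − e·p]·Δt with Δt = 0.5.
  1  |  dp/dt·Δt = +0.025902  |  p_1 = 0.233902
  2  |  dp/dt·Δt = +0.026725  |  p_2 = 0.260627
  3  |  dp/dt·Δt = +0.027017  |  p_3 = 0.287644

0.288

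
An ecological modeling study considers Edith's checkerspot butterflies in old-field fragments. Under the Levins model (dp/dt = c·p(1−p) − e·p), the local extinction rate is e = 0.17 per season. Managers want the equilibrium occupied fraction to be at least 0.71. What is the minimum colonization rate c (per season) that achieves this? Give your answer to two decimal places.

0.59

p* = 1 − e/c ≥ 0.71 requires e/c ≤ 0.2900, i.e. c ≥ e/0.2900.
c_min = 0.17/0.2900 = 0.5862.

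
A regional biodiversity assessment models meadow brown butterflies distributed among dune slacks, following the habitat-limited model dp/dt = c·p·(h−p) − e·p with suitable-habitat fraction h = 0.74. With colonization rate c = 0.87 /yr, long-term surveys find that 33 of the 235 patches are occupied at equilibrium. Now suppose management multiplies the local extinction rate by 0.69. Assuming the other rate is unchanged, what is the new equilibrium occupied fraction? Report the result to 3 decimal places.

0.326

Observed p* = 33/235 = 0.14043.
Balance c(h−p*) = e gives e = 0.87×(0.74 − 0.14043) = 0.52163.
New p* = 0.74 − e/c = 0.74 − 0.35992/0.87000 = 0.32630.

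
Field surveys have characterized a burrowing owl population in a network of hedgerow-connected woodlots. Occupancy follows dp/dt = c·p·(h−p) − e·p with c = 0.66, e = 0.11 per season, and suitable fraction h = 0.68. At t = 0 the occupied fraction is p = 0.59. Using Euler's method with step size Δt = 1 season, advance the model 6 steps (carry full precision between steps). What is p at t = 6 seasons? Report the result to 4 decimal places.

Update rule: p ← p + [c·p·(h−p) − e·p]·Δt with Δt = 1.
p: 0.59000 → 0.56015  (Δp = -0.02985)
p: 0.56015 → 0.54284  (Δp = -0.01731)
p: 0.54284 → 0.53227  (Δp = -0.01057)
p: 0.53227 → 0.52562  (Δp = -0.00665)
p: 0.52562 → 0.52136  (Δp = -0.00426)
p: 0.52136 → 0.51860  (Δp = -0.00276)

0.5186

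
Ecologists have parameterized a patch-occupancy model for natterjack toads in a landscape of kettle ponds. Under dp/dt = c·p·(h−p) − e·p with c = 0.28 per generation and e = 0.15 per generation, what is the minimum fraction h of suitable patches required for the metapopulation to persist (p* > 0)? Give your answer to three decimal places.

p* = h − e/c is positive only when h > e/c.
h_min = e/c = 0.15/0.28 = 0.5357.

0.536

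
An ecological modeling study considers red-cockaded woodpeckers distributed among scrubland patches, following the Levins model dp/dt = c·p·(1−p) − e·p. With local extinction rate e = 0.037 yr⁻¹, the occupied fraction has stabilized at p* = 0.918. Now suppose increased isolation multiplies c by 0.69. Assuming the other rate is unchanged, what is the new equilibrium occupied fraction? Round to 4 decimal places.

0.8812

Balance c(1−p*) = e gives c = e/(1 − 0.91800) = 0.037/0.08200 = 0.45122.
New p* = 1 − e/c = 1 − 0.03700/0.31134 = 0.88116.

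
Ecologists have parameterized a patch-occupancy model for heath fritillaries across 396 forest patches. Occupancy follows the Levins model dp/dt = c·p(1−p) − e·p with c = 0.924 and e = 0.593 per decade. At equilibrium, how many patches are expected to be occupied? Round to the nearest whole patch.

p* = 1 − e/c = 1 − 0.593/0.924 = 0.3582.
Expected occupied patches = N × p* = 396 × 0.3582 = 141.86 ≈ 142.

142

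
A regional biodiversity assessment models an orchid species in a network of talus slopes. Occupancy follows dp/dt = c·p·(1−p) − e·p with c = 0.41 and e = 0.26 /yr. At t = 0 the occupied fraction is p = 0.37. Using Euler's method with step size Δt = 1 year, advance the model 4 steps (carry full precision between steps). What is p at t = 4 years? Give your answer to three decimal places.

0.368

Update rule: p ← p + [c·p·(1−p) − e·p]·Δt with Δt = 1.
p: 0.37000 → 0.36937  (Δp = -0.00063)
p: 0.36937 → 0.36884  (Δp = -0.00053)
p: 0.36884 → 0.36839  (Δp = -0.00045)
p: 0.36839 → 0.36800  (Δp = -0.00038)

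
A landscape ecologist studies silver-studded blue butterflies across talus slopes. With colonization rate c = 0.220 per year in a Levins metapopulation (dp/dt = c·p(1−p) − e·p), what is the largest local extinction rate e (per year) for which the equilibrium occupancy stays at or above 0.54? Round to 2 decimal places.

0.10

1 − e/c ≥ 0.54 ⇒ e ≤ c(1 − 0.54) = 0.220 × 0.4600.
e_max = 0.1012.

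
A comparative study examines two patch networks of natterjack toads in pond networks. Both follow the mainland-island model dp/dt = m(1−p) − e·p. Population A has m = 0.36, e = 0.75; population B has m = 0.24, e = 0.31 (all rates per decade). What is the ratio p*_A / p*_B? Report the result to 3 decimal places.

A: p*_A = m/(m+e) = 0.36/1.1100 = 0.3243.
B: p*_B = 0.24/0.5500 = 0.4364.
p*_A / p*_B = 0.3243/0.4364 = 0.7432.

0.743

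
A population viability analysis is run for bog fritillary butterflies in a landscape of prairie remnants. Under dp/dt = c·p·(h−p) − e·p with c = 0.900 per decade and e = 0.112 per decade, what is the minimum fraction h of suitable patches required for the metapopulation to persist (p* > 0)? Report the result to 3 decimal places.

p* = h − e/c is positive only when h > e/c.
h_min = e/c = 0.112/0.900 = 0.1244.

0.124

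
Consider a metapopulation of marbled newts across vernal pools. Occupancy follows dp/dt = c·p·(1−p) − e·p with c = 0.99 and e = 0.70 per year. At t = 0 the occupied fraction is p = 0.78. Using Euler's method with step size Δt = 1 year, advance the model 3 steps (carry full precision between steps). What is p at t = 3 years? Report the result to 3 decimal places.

Update rule: p ← p + [c·p·(1−p) − e·p]·Δt with Δt = 1.
t = 1: p = 0.78000 + (-0.37612) = 0.40388
t = 2: p = 0.40388 + (-0.04436) = 0.35952
t = 3: p = 0.35952 + (-0.02370) = 0.33582

0.336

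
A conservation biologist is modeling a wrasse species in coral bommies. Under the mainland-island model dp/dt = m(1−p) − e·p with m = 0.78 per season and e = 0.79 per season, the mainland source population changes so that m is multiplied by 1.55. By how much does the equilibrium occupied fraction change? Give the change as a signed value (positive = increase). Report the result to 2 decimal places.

Before: p* = 0.78/(0.78+0.79) = 0.4968.
After: m = 1.209, e = 0.79; p* = 1.209/1.9990 = 0.6048.
Δp* = 0.6048 − 0.4968 = +0.1080.

0.11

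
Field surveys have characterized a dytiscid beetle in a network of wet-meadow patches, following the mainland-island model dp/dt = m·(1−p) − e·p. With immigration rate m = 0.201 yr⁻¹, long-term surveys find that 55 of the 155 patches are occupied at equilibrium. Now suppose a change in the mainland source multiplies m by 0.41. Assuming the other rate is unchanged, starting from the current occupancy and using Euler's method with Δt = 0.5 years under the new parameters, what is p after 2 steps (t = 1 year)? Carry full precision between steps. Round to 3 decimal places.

0.287

Observed p* = 55/155 = 0.35484.
Balance m(1−p*) = e·p* gives e = m(1−p*)/p* = 0.201×0.64516/0.35484 = 0.36545.
Starting from p₀ = 0.35484; update p ← p + (dp/dt)·Δt with the new parameters.
  1  |  dp/dt·Δt = -0.038255  |  p_1 = 0.316584
  2  |  dp/dt·Δt = -0.029688  |  p_2 = 0.286896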